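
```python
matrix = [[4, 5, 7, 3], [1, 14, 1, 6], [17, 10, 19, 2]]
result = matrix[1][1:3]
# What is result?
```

matrix[1] = [1, 14, 1, 6]. matrix[1] has length 4. The slice matrix[1][1:3] selects indices [1, 2] (1->14, 2->1), giving [14, 1].

[14, 1]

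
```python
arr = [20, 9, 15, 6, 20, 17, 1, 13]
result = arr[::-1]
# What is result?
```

arr has length 8. The slice arr[::-1] selects indices [7, 6, 5, 4, 3, 2, 1, 0] (7->13, 6->1, 5->17, 4->20, 3->6, 2->15, 1->9, 0->20), giving [13, 1, 17, 20, 6, 15, 9, 20].

[13, 1, 17, 20, 6, 15, 9, 20]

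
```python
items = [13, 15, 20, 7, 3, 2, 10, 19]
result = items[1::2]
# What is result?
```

items has length 8. The slice items[1::2] selects indices [1, 3, 5, 7] (1->15, 3->7, 5->2, 7->19), giving [15, 7, 2, 19].

[15, 7, 2, 19]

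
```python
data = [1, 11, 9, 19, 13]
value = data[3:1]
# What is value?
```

data has length 5. The slice data[3:1] resolves to an empty index range, so the result is [].

[]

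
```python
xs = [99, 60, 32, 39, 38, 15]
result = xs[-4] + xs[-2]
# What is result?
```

xs has length 6. Negative index -4 maps to positive index 6 + (-4) = 2. xs[2] = 32.
xs has length 6. Negative index -2 maps to positive index 6 + (-2) = 4. xs[4] = 38.
Sum: 32 + 38 = 70.

70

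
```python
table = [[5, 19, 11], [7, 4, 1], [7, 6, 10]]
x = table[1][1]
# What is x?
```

table[1] = [7, 4, 1]. Taking column 1 of that row yields 4.

4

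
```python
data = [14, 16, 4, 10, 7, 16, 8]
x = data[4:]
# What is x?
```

data has length 7. The slice data[4:] selects indices [4, 5, 6] (4->7, 5->16, 6->8), giving [7, 16, 8].

[7, 16, 8]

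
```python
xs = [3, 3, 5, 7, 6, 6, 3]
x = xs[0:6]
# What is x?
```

xs has length 7. The slice xs[0:6] selects indices [0, 1, 2, 3, 4, 5] (0->3, 1->3, 2->5, 3->7, 4->6, 5->6), giving [3, 3, 5, 7, 6, 6].

[3, 3, 5, 7, 6, 6]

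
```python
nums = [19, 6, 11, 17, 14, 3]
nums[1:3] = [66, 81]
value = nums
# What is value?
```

nums starts as [19, 6, 11, 17, 14, 3] (length 6). The slice nums[1:3] covers indices [1, 2] with values [6, 11]. Replacing that slice with [66, 81] (same length) produces [19, 66, 81, 17, 14, 3].

[19, 66, 81, 17, 14, 3]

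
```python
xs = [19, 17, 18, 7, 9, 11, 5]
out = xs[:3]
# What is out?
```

xs has length 7. The slice xs[:3] selects indices [0, 1, 2] (0->19, 1->17, 2->18), giving [19, 17, 18].

[19, 17, 18]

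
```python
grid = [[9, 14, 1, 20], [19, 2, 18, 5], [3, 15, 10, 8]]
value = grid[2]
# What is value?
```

grid has 3 rows. Row 2 is [3, 15, 10, 8].

[3, 15, 10, 8]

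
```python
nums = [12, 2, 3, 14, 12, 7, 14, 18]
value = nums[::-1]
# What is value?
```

nums has length 8. The slice nums[::-1] selects indices [7, 6, 5, 4, 3, 2, 1, 0] (7->18, 6->14, 5->7, 4->12, 3->14, 2->3, 1->2, 0->12), giving [18, 14, 7, 12, 14, 3, 2, 12].

[18, 14, 7, 12, 14, 3, 2, 12]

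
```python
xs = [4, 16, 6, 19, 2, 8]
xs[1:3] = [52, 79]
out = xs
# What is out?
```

xs starts as [4, 16, 6, 19, 2, 8] (length 6). The slice xs[1:3] covers indices [1, 2] with values [16, 6]. Replacing that slice with [52, 79] (same length) produces [4, 52, 79, 19, 2, 8].

[4, 52, 79, 19, 2, 8]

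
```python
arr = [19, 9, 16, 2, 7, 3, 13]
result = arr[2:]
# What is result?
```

arr has length 7. The slice arr[2:] selects indices [2, 3, 4, 5, 6] (2->16, 3->2, 4->7, 5->3, 6->13), giving [16, 2, 7, 3, 13].

[16, 2, 7, 3, 13]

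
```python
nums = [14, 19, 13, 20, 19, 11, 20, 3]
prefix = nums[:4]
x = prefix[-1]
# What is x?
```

nums has length 8. The slice nums[:4] selects indices [0, 1, 2, 3] (0->14, 1->19, 2->13, 3->20), giving [14, 19, 13, 20]. So prefix = [14, 19, 13, 20]. Then prefix[-1] = 20.

20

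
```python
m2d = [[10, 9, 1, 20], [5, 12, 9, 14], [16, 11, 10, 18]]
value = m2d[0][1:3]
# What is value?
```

m2d[0] = [10, 9, 1, 20]. m2d[0] has length 4. The slice m2d[0][1:3] selects indices [1, 2] (1->9, 2->1), giving [9, 1].

[9, 1]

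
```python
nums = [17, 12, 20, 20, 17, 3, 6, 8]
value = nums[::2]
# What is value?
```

nums has length 8. The slice nums[::2] selects indices [0, 2, 4, 6] (0->17, 2->20, 4->17, 6->6), giving [17, 20, 17, 6].

[17, 20, 17, 6]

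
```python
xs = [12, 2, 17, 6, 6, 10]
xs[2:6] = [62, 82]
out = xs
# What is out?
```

xs starts as [12, 2, 17, 6, 6, 10] (length 6). The slice xs[2:6] covers indices [2, 3, 4, 5] with values [17, 6, 6, 10]. Replacing that slice with [62, 82] (different length) produces [12, 2, 62, 82].

[12, 2, 62, 82]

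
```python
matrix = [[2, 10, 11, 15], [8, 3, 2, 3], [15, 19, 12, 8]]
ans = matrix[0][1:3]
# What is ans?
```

matrix[0] = [2, 10, 11, 15]. matrix[0] has length 4. The slice matrix[0][1:3] selects indices [1, 2] (1->10, 2->11), giving [10, 11].

[10, 11]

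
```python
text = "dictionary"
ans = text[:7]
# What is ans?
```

text has length 10. The slice text[:7] selects indices [0, 1, 2, 3, 4, 5, 6] (0->'d', 1->'i', 2->'c', 3->'t', 4->'i', 5->'o', 6->'n'), giving 'diction'.

'diction'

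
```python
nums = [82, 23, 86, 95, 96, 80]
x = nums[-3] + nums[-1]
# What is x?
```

nums has length 6. Negative index -3 maps to positive index 6 + (-3) = 3. nums[3] = 95.
nums has length 6. Negative index -1 maps to positive index 6 + (-1) = 5. nums[5] = 80.
Sum: 95 + 80 = 175.

175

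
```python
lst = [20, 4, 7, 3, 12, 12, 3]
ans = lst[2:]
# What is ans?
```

lst has length 7. The slice lst[2:] selects indices [2, 3, 4, 5, 6] (2->7, 3->3, 4->12, 5->12, 6->3), giving [7, 3, 12, 12, 3].

[7, 3, 12, 12, 3]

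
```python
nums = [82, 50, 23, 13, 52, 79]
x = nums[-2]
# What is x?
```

nums has length 6. Negative index -2 maps to positive index 6 + (-2) = 4. nums[4] = 52.

52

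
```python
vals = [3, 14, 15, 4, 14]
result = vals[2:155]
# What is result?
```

vals has length 5. The slice vals[2:155] selects indices [2, 3, 4] (2->15, 3->4, 4->14), giving [15, 4, 14].

[15, 4, 14]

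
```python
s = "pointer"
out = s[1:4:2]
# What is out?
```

s has length 7. The slice s[1:4:2] selects indices [1, 3] (1->'o', 3->'n'), giving 'on'.

'on'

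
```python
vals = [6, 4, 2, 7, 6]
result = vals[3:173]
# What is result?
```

vals has length 5. The slice vals[3:173] selects indices [3, 4] (3->7, 4->6), giving [7, 6].

[7, 6]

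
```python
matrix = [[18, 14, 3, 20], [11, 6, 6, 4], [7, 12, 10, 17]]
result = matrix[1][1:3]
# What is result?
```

matrix[1] = [11, 6, 6, 4]. matrix[1] has length 4. The slice matrix[1][1:3] selects indices [1, 2] (1->6, 2->6), giving [6, 6].

[6, 6]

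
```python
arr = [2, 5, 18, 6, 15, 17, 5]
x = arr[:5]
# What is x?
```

arr has length 7. The slice arr[:5] selects indices [0, 1, 2, 3, 4] (0->2, 1->5, 2->18, 3->6, 4->15), giving [2, 5, 18, 6, 15].

[2, 5, 18, 6, 15]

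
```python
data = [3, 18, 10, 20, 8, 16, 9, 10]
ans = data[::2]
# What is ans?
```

data has length 8. The slice data[::2] selects indices [0, 2, 4, 6] (0->3, 2->10, 4->8, 6->9), giving [3, 10, 8, 9].

[3, 10, 8, 9]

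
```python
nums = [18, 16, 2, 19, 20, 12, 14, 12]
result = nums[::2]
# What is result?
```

nums has length 8. The slice nums[::2] selects indices [0, 2, 4, 6] (0->18, 2->2, 4->20, 6->14), giving [18, 2, 20, 14].

[18, 2, 20, 14]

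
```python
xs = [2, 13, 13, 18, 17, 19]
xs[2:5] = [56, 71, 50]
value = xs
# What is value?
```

xs starts as [2, 13, 13, 18, 17, 19] (length 6). The slice xs[2:5] covers indices [2, 3, 4] with values [13, 18, 17]. Replacing that slice with [56, 71, 50] (same length) produces [2, 13, 56, 71, 50, 19].

[2, 13, 56, 71, 50, 19]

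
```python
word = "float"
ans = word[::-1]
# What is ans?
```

word has length 5. The slice word[::-1] selects indices [4, 3, 2, 1, 0] (4->'t', 3->'a', 2->'o', 1->'l', 0->'f'), giving 'taolf'.

'taolf'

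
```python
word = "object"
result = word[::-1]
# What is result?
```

word has length 6. The slice word[::-1] selects indices [5, 4, 3, 2, 1, 0] (5->'t', 4->'c', 3->'e', 2->'j', 1->'b', 0->'o'), giving 'tcejbo'.

'tcejbo'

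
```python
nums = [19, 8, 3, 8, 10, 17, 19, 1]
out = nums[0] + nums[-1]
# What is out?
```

nums has length 8. nums[0] = 19.
nums has length 8. Negative index -1 maps to positive index 8 + (-1) = 7. nums[7] = 1.
Sum: 19 + 1 = 20.

20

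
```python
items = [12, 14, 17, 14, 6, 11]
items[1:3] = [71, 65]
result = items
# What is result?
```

items starts as [12, 14, 17, 14, 6, 11] (length 6). The slice items[1:3] covers indices [1, 2] with values [14, 17]. Replacing that slice with [71, 65] (same length) produces [12, 71, 65, 14, 6, 11].

[12, 71, 65, 14, 6, 11]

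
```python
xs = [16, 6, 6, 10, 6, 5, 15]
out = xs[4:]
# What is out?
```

xs has length 7. The slice xs[4:] selects indices [4, 5, 6] (4->6, 5->5, 6->15), giving [6, 5, 15].

[6, 5, 15]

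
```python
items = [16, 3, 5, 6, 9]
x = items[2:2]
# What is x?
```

items has length 5. The slice items[2:2] resolves to an empty index range, so the result is [].

[]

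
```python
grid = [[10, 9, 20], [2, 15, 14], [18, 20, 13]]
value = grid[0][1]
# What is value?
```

grid[0] = [10, 9, 20]. Taking column 1 of that row yields 9.

9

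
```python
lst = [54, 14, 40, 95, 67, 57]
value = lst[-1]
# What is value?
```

lst has length 6. Negative index -1 maps to positive index 6 + (-1) = 5. lst[5] = 57.

57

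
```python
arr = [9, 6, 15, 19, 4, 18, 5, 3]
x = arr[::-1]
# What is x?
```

arr has length 8. The slice arr[::-1] selects indices [7, 6, 5, 4, 3, 2, 1, 0] (7->3, 6->5, 5->18, 4->4, 3->19, 2->15, 1->6, 0->9), giving [3, 5, 18, 4, 19, 15, 6, 9].

[3, 5, 18, 4, 19, 15, 6, 9]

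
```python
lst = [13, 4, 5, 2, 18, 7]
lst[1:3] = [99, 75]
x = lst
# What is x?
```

lst starts as [13, 4, 5, 2, 18, 7] (length 6). The slice lst[1:3] covers indices [1, 2] with values [4, 5]. Replacing that slice with [99, 75] (same length) produces [13, 99, 75, 2, 18, 7].

[13, 99, 75, 2, 18, 7]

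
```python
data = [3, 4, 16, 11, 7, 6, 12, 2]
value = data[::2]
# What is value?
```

data has length 8. The slice data[::2] selects indices [0, 2, 4, 6] (0->3, 2->16, 4->7, 6->12), giving [3, 16, 7, 12].

[3, 16, 7, 12]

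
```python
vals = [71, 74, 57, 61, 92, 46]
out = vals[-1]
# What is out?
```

vals has length 6. Negative index -1 maps to positive index 6 + (-1) = 5. vals[5] = 46.

46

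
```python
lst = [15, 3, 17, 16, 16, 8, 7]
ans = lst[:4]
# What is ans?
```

lst has length 7. The slice lst[:4] selects indices [0, 1, 2, 3] (0->15, 1->3, 2->17, 3->16), giving [15, 3, 17, 16].

[15, 3, 17, 16]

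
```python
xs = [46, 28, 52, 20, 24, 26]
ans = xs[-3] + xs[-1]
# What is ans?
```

xs has length 6. Negative index -3 maps to positive index 6 + (-3) = 3. xs[3] = 20.
xs has length 6. Negative index -1 maps to positive index 6 + (-1) = 5. xs[5] = 26.
Sum: 20 + 26 = 46.

46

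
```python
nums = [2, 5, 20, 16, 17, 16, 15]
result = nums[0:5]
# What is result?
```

nums has length 7. The slice nums[0:5] selects indices [0, 1, 2, 3, 4] (0->2, 1->5, 2->20, 3->16, 4->17), giving [2, 5, 20, 16, 17].

[2, 5, 20, 16, 17]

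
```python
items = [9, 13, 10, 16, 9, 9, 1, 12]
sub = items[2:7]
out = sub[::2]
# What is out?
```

items has length 8. The slice items[2:7] selects indices [2, 3, 4, 5, 6] (2->10, 3->16, 4->9, 5->9, 6->1), giving [10, 16, 9, 9, 1]. So sub = [10, 16, 9, 9, 1]. sub has length 5. The slice sub[::2] selects indices [0, 2, 4] (0->10, 2->9, 4->1), giving [10, 9, 1].

[10, 9, 1]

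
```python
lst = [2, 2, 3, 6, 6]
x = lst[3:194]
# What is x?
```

lst has length 5. The slice lst[3:194] selects indices [3, 4] (3->6, 4->6), giving [6, 6].

[6, 6]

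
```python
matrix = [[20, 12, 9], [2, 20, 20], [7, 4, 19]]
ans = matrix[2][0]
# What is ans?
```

matrix[2] = [7, 4, 19]. Taking column 0 of that row yields 7.

7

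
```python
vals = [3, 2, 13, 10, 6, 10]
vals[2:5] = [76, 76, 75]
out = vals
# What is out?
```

vals starts as [3, 2, 13, 10, 6, 10] (length 6). The slice vals[2:5] covers indices [2, 3, 4] with values [13, 10, 6]. Replacing that slice with [76, 76, 75] (same length) produces [3, 2, 76, 76, 75, 10].

[3, 2, 76, 76, 75, 10]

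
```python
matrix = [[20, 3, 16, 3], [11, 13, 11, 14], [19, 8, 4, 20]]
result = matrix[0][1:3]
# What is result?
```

matrix[0] = [20, 3, 16, 3]. matrix[0] has length 4. The slice matrix[0][1:3] selects indices [1, 2] (1->3, 2->16), giving [3, 16].

[3, 16]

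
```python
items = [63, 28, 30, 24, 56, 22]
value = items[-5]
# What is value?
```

items has length 6. Negative index -5 maps to positive index 6 + (-5) = 1. items[1] = 28.

28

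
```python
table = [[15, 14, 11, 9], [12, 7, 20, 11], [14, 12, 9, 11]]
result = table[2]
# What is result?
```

table has 3 rows. Row 2 is [14, 12, 9, 11].

[14, 12, 9, 11]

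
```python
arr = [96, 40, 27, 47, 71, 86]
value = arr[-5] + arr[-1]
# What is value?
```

arr has length 6. Negative index -5 maps to positive index 6 + (-5) = 1. arr[1] = 40.
arr has length 6. Negative index -1 maps to positive index 6 + (-1) = 5. arr[5] = 86.
Sum: 40 + 86 = 126.

126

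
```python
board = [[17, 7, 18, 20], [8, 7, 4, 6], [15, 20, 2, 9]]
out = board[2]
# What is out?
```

board has 3 rows. Row 2 is [15, 20, 2, 9].

[15, 20, 2, 9]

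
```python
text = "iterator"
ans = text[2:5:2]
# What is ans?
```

text has length 8. The slice text[2:5:2] selects indices [2, 4] (2->'e', 4->'a'), giving 'ea'.

'ea'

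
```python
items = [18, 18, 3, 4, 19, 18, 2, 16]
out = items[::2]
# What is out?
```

items has length 8. The slice items[::2] selects indices [0, 2, 4, 6] (0->18, 2->3, 4->19, 6->2), giving [18, 3, 19, 2].

[18, 3, 19, 2]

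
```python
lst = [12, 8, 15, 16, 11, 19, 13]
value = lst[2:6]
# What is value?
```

lst has length 7. The slice lst[2:6] selects indices [2, 3, 4, 5] (2->15, 3->16, 4->11, 5->19), giving [15, 16, 11, 19].

[15, 16, 11, 19]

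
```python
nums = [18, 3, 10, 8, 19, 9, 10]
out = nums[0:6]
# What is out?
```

nums has length 7. The slice nums[0:6] selects indices [0, 1, 2, 3, 4, 5] (0->18, 1->3, 2->10, 3->8, 4->19, 5->9), giving [18, 3, 10, 8, 19, 9].

[18, 3, 10, 8, 19, 9]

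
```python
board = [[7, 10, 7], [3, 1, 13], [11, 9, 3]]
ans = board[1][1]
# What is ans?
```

board[1] = [3, 1, 13]. Taking column 1 of that row yields 1.

1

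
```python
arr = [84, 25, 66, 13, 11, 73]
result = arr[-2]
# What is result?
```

arr has length 6. Negative index -2 maps to positive index 6 + (-2) = 4. arr[4] = 11.

11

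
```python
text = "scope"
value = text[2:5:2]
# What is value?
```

text has length 5. The slice text[2:5:2] selects indices [2, 4] (2->'o', 4->'e'), giving 'oe'.

'oe'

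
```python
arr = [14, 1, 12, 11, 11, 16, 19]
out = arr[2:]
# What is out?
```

arr has length 7. The slice arr[2:] selects indices [2, 3, 4, 5, 6] (2->12, 3->11, 4->11, 5->16, 6->19), giving [12, 11, 11, 16, 19].

[12, 11, 11, 16, 19]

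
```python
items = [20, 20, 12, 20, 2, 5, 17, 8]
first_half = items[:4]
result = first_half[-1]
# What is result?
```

items has length 8. The slice items[:4] selects indices [0, 1, 2, 3] (0->20, 1->20, 2->12, 3->20), giving [20, 20, 12, 20]. So first_half = [20, 20, 12, 20]. Then first_half[-1] = 20.

20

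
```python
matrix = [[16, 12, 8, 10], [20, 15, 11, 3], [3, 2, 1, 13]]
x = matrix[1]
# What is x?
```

matrix has 3 rows. Row 1 is [20, 15, 11, 3].

[20, 15, 11, 3]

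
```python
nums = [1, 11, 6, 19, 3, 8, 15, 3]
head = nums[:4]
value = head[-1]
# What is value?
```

nums has length 8. The slice nums[:4] selects indices [0, 1, 2, 3] (0->1, 1->11, 2->6, 3->19), giving [1, 11, 6, 19]. So head = [1, 11, 6, 19]. Then head[-1] = 19.

19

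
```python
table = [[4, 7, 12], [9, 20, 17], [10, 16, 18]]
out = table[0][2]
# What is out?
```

table[0] = [4, 7, 12]. Taking column 2 of that row yields 12.

12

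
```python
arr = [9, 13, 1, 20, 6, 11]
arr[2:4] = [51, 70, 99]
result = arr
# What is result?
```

arr starts as [9, 13, 1, 20, 6, 11] (length 6). The slice arr[2:4] covers indices [2, 3] with values [1, 20]. Replacing that slice with [51, 70, 99] (different length) produces [9, 13, 51, 70, 99, 6, 11].

[9, 13, 51, 70, 99, 6, 11]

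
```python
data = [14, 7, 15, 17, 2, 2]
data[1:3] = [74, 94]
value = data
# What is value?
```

data starts as [14, 7, 15, 17, 2, 2] (length 6). The slice data[1:3] covers indices [1, 2] with values [7, 15]. Replacing that slice with [74, 94] (same length) produces [14, 74, 94, 17, 2, 2].

[14, 74, 94, 17, 2, 2]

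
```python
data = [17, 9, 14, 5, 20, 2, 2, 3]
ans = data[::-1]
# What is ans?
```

data has length 8. The slice data[::-1] selects indices [7, 6, 5, 4, 3, 2, 1, 0] (7->3, 6->2, 5->2, 4->20, 3->5, 2->14, 1->9, 0->17), giving [3, 2, 2, 20, 5, 14, 9, 17].

[3, 2, 2, 20, 5, 14, 9, 17]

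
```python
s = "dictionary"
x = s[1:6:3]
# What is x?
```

s has length 10. The slice s[1:6:3] selects indices [1, 4] (1->'i', 4->'i'), giving 'ii'.

'ii'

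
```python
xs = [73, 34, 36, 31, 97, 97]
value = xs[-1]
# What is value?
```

xs has length 6. Negative index -1 maps to positive index 6 + (-1) = 5. xs[5] = 97.

97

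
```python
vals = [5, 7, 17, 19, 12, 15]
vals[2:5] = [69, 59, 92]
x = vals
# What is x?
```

vals starts as [5, 7, 17, 19, 12, 15] (length 6). The slice vals[2:5] covers indices [2, 3, 4] with values [17, 19, 12]. Replacing that slice with [69, 59, 92] (same length) produces [5, 7, 69, 59, 92, 15].

[5, 7, 69, 59, 92, 15]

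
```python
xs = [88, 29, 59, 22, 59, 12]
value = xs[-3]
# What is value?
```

xs has length 6. Negative index -3 maps to positive index 6 + (-3) = 3. xs[3] = 22.

22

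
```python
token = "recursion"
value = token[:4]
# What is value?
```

token has length 9. The slice token[:4] selects indices [0, 1, 2, 3] (0->'r', 1->'e', 2->'c', 3->'u'), giving 'recu'.

'recu'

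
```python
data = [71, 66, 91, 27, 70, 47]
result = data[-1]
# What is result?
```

data has length 6. Negative index -1 maps to positive index 6 + (-1) = 5. data[5] = 47.

47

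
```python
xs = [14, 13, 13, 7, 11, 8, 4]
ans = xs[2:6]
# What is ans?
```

xs has length 7. The slice xs[2:6] selects indices [2, 3, 4, 5] (2->13, 3->7, 4->11, 5->8), giving [13, 7, 11, 8].

[13, 7, 11, 8]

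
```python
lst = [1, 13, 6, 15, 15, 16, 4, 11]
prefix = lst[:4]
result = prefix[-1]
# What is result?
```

lst has length 8. The slice lst[:4] selects indices [0, 1, 2, 3] (0->1, 1->13, 2->6, 3->15), giving [1, 13, 6, 15]. So prefix = [1, 13, 6, 15]. Then prefix[-1] = 15.

15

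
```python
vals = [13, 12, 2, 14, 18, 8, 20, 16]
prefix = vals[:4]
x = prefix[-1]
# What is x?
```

vals has length 8. The slice vals[:4] selects indices [0, 1, 2, 3] (0->13, 1->12, 2->2, 3->14), giving [13, 12, 2, 14]. So prefix = [13, 12, 2, 14]. Then prefix[-1] = 14.

14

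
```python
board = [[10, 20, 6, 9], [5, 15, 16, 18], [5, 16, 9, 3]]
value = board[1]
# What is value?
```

board has 3 rows. Row 1 is [5, 15, 16, 18].

[5, 15, 16, 18]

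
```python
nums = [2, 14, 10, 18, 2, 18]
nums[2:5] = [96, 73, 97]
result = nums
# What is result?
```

nums starts as [2, 14, 10, 18, 2, 18] (length 6). The slice nums[2:5] covers indices [2, 3, 4] with values [10, 18, 2]. Replacing that slice with [96, 73, 97] (same length) produces [2, 14, 96, 73, 97, 18].

[2, 14, 96, 73, 97, 18]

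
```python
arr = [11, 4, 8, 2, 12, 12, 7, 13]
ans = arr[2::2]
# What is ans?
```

arr has length 8. The slice arr[2::2] selects indices [2, 4, 6] (2->8, 4->12, 6->7), giving [8, 12, 7].

[8, 12, 7]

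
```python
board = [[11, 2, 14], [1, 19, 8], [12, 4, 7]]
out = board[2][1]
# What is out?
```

board[2] = [12, 4, 7]. Taking column 1 of that row yields 4.

4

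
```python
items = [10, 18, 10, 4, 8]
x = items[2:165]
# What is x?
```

items has length 5. The slice items[2:165] selects indices [2, 3, 4] (2->10, 3->4, 4->8), giving [10, 4, 8].

[10, 4, 8]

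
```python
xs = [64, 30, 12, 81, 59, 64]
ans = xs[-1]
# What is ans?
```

xs has length 6. Negative index -1 maps to positive index 6 + (-1) = 5. xs[5] = 64.

64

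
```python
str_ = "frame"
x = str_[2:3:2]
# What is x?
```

str_ has length 5. The slice str_[2:3:2] selects indices [2] (2->'a'), giving 'a'.

'a'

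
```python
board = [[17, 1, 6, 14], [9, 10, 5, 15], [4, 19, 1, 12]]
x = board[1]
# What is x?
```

board has 3 rows. Row 1 is [9, 10, 5, 15].

[9, 10, 5, 15]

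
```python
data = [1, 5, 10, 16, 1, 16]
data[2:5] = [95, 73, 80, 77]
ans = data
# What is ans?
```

data starts as [1, 5, 10, 16, 1, 16] (length 6). The slice data[2:5] covers indices [2, 3, 4] with values [10, 16, 1]. Replacing that slice with [95, 73, 80, 77] (different length) produces [1, 5, 95, 73, 80, 77, 16].

[1, 5, 95, 73, 80, 77, 16]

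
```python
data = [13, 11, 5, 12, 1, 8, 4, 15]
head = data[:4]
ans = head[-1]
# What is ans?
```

data has length 8. The slice data[:4] selects indices [0, 1, 2, 3] (0->13, 1->11, 2->5, 3->12), giving [13, 11, 5, 12]. So head = [13, 11, 5, 12]. Then head[-1] = 12.

12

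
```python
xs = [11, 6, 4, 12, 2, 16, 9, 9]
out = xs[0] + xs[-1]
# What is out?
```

xs has length 8. xs[0] = 11.
xs has length 8. Negative index -1 maps to positive index 8 + (-1) = 7. xs[7] = 9.
Sum: 11 + 9 = 20.

20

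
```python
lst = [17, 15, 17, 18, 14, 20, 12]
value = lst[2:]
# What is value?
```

lst has length 7. The slice lst[2:] selects indices [2, 3, 4, 5, 6] (2->17, 3->18, 4->14, 5->20, 6->12), giving [17, 18, 14, 20, 12].

[17, 18, 14, 20, 12]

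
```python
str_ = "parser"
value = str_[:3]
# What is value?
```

str_ has length 6. The slice str_[:3] selects indices [0, 1, 2] (0->'p', 1->'a', 2->'r'), giving 'par'.

'par'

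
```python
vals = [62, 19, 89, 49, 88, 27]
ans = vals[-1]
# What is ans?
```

vals has length 6. Negative index -1 maps to positive index 6 + (-1) = 5. vals[5] = 27.

27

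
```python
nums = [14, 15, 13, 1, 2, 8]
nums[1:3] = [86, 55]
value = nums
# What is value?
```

nums starts as [14, 15, 13, 1, 2, 8] (length 6). The slice nums[1:3] covers indices [1, 2] with values [15, 13]. Replacing that slice with [86, 55] (same length) produces [14, 86, 55, 1, 2, 8].

[14, 86, 55, 1, 2, 8]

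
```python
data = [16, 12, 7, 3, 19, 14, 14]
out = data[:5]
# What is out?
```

data has length 7. The slice data[:5] selects indices [0, 1, 2, 3, 4] (0->16, 1->12, 2->7, 3->3, 4->19), giving [16, 12, 7, 3, 19].

[16, 12, 7, 3, 19]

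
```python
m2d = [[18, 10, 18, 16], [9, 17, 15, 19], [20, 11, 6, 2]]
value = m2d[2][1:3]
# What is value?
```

m2d[2] = [20, 11, 6, 2]. m2d[2] has length 4. The slice m2d[2][1:3] selects indices [1, 2] (1->11, 2->6), giving [11, 6].

[11, 6]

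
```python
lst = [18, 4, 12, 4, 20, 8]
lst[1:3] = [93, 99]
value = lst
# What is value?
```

lst starts as [18, 4, 12, 4, 20, 8] (length 6). The slice lst[1:3] covers indices [1, 2] with values [4, 12]. Replacing that slice with [93, 99] (same length) produces [18, 93, 99, 4, 20, 8].

[18, 93, 99, 4, 20, 8]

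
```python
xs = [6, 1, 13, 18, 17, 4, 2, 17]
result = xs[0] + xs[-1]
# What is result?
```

xs has length 8. xs[0] = 6.
xs has length 8. Negative index -1 maps to positive index 8 + (-1) = 7. xs[7] = 17.
Sum: 6 + 17 = 23.

23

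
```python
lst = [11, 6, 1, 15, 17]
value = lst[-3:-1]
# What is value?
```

lst has length 5. The slice lst[-3:-1] selects indices [2, 3] (2->1, 3->15), giving [1, 15].

[1, 15]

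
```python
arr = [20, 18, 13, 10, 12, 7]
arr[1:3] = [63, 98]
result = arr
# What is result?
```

arr starts as [20, 18, 13, 10, 12, 7] (length 6). The slice arr[1:3] covers indices [1, 2] with values [18, 13]. Replacing that slice with [63, 98] (same length) produces [20, 63, 98, 10, 12, 7].

[20, 63, 98, 10, 12, 7]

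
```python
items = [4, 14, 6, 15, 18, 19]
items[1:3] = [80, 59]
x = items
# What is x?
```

items starts as [4, 14, 6, 15, 18, 19] (length 6). The slice items[1:3] covers indices [1, 2] with values [14, 6]. Replacing that slice with [80, 59] (same length) produces [4, 80, 59, 15, 18, 19].

[4, 80, 59, 15, 18, 19]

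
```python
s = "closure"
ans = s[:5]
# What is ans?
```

s has length 7. The slice s[:5] selects indices [0, 1, 2, 3, 4] (0->'c', 1->'l', 2->'o', 3->'s', 4->'u'), giving 'closu'.

'closu'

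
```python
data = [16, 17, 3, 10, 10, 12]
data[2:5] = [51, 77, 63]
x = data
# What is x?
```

data starts as [16, 17, 3, 10, 10, 12] (length 6). The slice data[2:5] covers indices [2, 3, 4] with values [3, 10, 10]. Replacing that slice with [51, 77, 63] (same length) produces [16, 17, 51, 77, 63, 12].

[16, 17, 51, 77, 63, 12]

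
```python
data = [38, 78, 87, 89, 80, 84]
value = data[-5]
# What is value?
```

data has length 6. Negative index -5 maps to positive index 6 + (-5) = 1. data[1] = 78.

78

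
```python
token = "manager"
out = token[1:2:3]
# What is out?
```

token has length 7. The slice token[1:2:3] selects indices [1] (1->'a'), giving 'a'.

'a'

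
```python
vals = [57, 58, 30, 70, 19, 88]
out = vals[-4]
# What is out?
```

vals has length 6. Negative index -4 maps to positive index 6 + (-4) = 2. vals[2] = 30.

30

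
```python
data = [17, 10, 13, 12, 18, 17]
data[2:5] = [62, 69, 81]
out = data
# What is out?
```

data starts as [17, 10, 13, 12, 18, 17] (length 6). The slice data[2:5] covers indices [2, 3, 4] with values [13, 12, 18]. Replacing that slice with [62, 69, 81] (same length) produces [17, 10, 62, 69, 81, 17].

[17, 10, 62, 69, 81, 17]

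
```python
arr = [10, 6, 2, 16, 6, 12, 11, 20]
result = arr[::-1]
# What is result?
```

arr has length 8. The slice arr[::-1] selects indices [7, 6, 5, 4, 3, 2, 1, 0] (7->20, 6->11, 5->12, 4->6, 3->16, 2->2, 1->6, 0->10), giving [20, 11, 12, 6, 16, 2, 6, 10].

[20, 11, 12, 6, 16, 2, 6, 10]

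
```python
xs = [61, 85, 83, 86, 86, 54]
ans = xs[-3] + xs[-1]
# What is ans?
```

xs has length 6. Negative index -3 maps to positive index 6 + (-3) = 3. xs[3] = 86.
xs has length 6. Negative index -1 maps to positive index 6 + (-1) = 5. xs[5] = 54.
Sum: 86 + 54 = 140.

140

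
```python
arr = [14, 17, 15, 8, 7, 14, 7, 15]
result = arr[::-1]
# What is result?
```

arr has length 8. The slice arr[::-1] selects indices [7, 6, 5, 4, 3, 2, 1, 0] (7->15, 6->7, 5->14, 4->7, 3->8, 2->15, 1->17, 0->14), giving [15, 7, 14, 7, 8, 15, 17, 14].

[15, 7, 14, 7, 8, 15, 17, 14]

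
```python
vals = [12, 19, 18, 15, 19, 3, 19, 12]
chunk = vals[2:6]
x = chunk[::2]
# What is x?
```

vals has length 8. The slice vals[2:6] selects indices [2, 3, 4, 5] (2->18, 3->15, 4->19, 5->3), giving [18, 15, 19, 3]. So chunk = [18, 15, 19, 3]. chunk has length 4. The slice chunk[::2] selects indices [0, 2] (0->18, 2->19), giving [18, 19].

[18, 19]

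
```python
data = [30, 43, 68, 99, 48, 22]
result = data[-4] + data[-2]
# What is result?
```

data has length 6. Negative index -4 maps to positive index 6 + (-4) = 2. data[2] = 68.
data has length 6. Negative index -2 maps to positive index 6 + (-2) = 4. data[4] = 48.
Sum: 68 + 48 = 116.

116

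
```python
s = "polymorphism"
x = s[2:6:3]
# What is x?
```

s has length 12. The slice s[2:6:3] selects indices [2, 5] (2->'l', 5->'o'), giving 'lo'.

'lo'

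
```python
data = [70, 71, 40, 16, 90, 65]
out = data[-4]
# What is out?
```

data has length 6. Negative index -4 maps to positive index 6 + (-4) = 2. data[2] = 40.

40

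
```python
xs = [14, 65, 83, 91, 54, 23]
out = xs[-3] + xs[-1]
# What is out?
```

xs has length 6. Negative index -3 maps to positive index 6 + (-3) = 3. xs[3] = 91.
xs has length 6. Negative index -1 maps to positive index 6 + (-1) = 5. xs[5] = 23.
Sum: 91 + 23 = 114.

114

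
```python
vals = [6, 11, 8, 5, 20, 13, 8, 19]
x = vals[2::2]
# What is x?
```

vals has length 8. The slice vals[2::2] selects indices [2, 4, 6] (2->8, 4->20, 6->8), giving [8, 20, 8].

[8, 20, 8]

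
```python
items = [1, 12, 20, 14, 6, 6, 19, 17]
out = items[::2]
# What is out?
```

items has length 8. The slice items[::2] selects indices [0, 2, 4, 6] (0->1, 2->20, 4->6, 6->19), giving [1, 20, 6, 19].

[1, 20, 6, 19]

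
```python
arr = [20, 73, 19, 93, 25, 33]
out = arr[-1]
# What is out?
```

arr has length 6. Negative index -1 maps to positive index 6 + (-1) = 5. arr[5] = 33.

33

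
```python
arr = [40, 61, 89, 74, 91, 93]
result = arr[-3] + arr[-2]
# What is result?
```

arr has length 6. Negative index -3 maps to positive index 6 + (-3) = 3. arr[3] = 74.
arr has length 6. Negative index -2 maps to positive index 6 + (-2) = 4. arr[4] = 91.
Sum: 74 + 91 = 165.

165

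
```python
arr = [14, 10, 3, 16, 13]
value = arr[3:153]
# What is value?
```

arr has length 5. The slice arr[3:153] selects indices [3, 4] (3->16, 4->13), giving [16, 13].

[16, 13]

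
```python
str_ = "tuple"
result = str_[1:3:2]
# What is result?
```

str_ has length 5. The slice str_[1:3:2] selects indices [1] (1->'u'), giving 'u'.

'u'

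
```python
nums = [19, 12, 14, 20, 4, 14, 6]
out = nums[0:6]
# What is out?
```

nums has length 7. The slice nums[0:6] selects indices [0, 1, 2, 3, 4, 5] (0->19, 1->12, 2->14, 3->20, 4->4, 5->14), giving [19, 12, 14, 20, 4, 14].

[19, 12, 14, 20, 4, 14]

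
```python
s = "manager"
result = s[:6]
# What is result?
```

s has length 7. The slice s[:6] selects indices [0, 1, 2, 3, 4, 5] (0->'m', 1->'a', 2->'n', 3->'a', 4->'g', 5->'e'), giving 'manage'.

'manage'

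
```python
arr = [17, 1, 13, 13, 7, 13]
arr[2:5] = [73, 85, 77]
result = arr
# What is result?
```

arr starts as [17, 1, 13, 13, 7, 13] (length 6). The slice arr[2:5] covers indices [2, 3, 4] with values [13, 13, 7]. Replacing that slice with [73, 85, 77] (same length) produces [17, 1, 73, 85, 77, 13].

[17, 1, 73, 85, 77, 13]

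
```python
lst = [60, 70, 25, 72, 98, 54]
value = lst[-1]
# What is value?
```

lst has length 6. Negative index -1 maps to positive index 6 + (-1) = 5. lst[5] = 54.

54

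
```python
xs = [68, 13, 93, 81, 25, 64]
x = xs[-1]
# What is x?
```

xs has length 6. Negative index -1 maps to positive index 6 + (-1) = 5. xs[5] = 64.

64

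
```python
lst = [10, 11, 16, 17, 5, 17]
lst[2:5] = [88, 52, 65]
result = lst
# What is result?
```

lst starts as [10, 11, 16, 17, 5, 17] (length 6). The slice lst[2:5] covers indices [2, 3, 4] with values [16, 17, 5]. Replacing that slice with [88, 52, 65] (same length) produces [10, 11, 88, 52, 65, 17].

[10, 11, 88, 52, 65, 17]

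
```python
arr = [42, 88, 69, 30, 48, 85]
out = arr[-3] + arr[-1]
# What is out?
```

arr has length 6. Negative index -3 maps to positive index 6 + (-3) = 3. arr[3] = 30.
arr has length 6. Negative index -1 maps to positive index 6 + (-1) = 5. arr[5] = 85.
Sum: 30 + 85 = 115.

115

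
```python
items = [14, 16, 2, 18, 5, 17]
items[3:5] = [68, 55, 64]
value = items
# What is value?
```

items starts as [14, 16, 2, 18, 5, 17] (length 6). The slice items[3:5] covers indices [3, 4] with values [18, 5]. Replacing that slice with [68, 55, 64] (different length) produces [14, 16, 2, 68, 55, 64, 17].

[14, 16, 2, 68, 55, 64, 17]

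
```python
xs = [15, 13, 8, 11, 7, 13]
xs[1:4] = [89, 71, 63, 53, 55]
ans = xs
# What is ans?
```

xs starts as [15, 13, 8, 11, 7, 13] (length 6). The slice xs[1:4] covers indices [1, 2, 3] with values [13, 8, 11]. Replacing that slice with [89, 71, 63, 53, 55] (different length) produces [15, 89, 71, 63, 53, 55, 7, 13].

[15, 89, 71, 63, 53, 55, 7, 13]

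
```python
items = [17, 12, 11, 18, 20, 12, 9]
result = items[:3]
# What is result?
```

items has length 7. The slice items[:3] selects indices [0, 1, 2] (0->17, 1->12, 2->11), giving [17, 12, 11].

[17, 12, 11]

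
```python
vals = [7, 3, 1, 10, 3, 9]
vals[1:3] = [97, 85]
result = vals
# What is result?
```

vals starts as [7, 3, 1, 10, 3, 9] (length 6). The slice vals[1:3] covers indices [1, 2] with values [3, 1]. Replacing that slice with [97, 85] (same length) produces [7, 97, 85, 10, 3, 9].

[7, 97, 85, 10, 3, 9]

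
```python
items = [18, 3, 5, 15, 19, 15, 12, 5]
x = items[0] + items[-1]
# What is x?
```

items has length 8. items[0] = 18.
items has length 8. Negative index -1 maps to positive index 8 + (-1) = 7. items[7] = 5.
Sum: 18 + 5 = 23.

23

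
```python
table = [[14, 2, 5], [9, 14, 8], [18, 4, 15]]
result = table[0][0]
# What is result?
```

table[0] = [14, 2, 5]. Taking column 0 of that row yields 14.

14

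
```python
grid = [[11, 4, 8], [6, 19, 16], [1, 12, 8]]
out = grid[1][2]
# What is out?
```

grid[1] = [6, 19, 16]. Taking column 2 of that row yields 16.

16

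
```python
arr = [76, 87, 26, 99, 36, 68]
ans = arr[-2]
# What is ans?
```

arr has length 6. Negative index -2 maps to positive index 6 + (-2) = 4. arr[4] = 36.

36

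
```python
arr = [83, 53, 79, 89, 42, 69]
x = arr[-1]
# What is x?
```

arr has length 6. Negative index -1 maps to positive index 6 + (-1) = 5. arr[5] = 69.

69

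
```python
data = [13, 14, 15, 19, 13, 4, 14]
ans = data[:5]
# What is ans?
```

data has length 7. The slice data[:5] selects indices [0, 1, 2, 3, 4] (0->13, 1->14, 2->15, 3->19, 4->13), giving [13, 14, 15, 19, 13].

[13, 14, 15, 19, 13]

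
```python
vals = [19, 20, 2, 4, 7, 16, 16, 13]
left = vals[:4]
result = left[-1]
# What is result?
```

vals has length 8. The slice vals[:4] selects indices [0, 1, 2, 3] (0->19, 1->20, 2->2, 3->4), giving [19, 20, 2, 4]. So left = [19, 20, 2, 4]. Then left[-1] = 4.

4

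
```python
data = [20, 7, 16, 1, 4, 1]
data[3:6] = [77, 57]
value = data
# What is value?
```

data starts as [20, 7, 16, 1, 4, 1] (length 6). The slice data[3:6] covers indices [3, 4, 5] with values [1, 4, 1]. Replacing that slice with [77, 57] (different length) produces [20, 7, 16, 77, 57].

[20, 7, 16, 77, 57]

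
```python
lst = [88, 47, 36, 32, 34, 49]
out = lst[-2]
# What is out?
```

lst has length 6. Negative index -2 maps to positive index 6 + (-2) = 4. lst[4] = 34.

34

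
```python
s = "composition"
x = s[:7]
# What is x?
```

s has length 11. The slice s[:7] selects indices [0, 1, 2, 3, 4, 5, 6] (0->'c', 1->'o', 2->'m', 3->'p', 4->'o', 5->'s', 6->'i'), giving 'composi'.

'composi'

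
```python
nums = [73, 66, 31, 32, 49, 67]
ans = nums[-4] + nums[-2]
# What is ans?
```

nums has length 6. Negative index -4 maps to positive index 6 + (-4) = 2. nums[2] = 31.
nums has length 6. Negative index -2 maps to positive index 6 + (-2) = 4. nums[4] = 49.
Sum: 31 + 49 = 80.

80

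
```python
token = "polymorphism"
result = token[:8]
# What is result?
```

token has length 12. The slice token[:8] selects indices [0, 1, 2, 3, 4, 5, 6, 7] (0->'p', 1->'o', 2->'l', 3->'y', 4->'m', 5->'o', 6->'r', 7->'p'), giving 'polymorp'.

'polymorp'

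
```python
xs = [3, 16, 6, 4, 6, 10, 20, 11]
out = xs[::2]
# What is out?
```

xs has length 8. The slice xs[::2] selects indices [0, 2, 4, 6] (0->3, 2->6, 4->6, 6->20), giving [3, 6, 6, 20].

[3, 6, 6, 20]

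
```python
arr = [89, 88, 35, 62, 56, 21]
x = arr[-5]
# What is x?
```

arr has length 6. Negative index -5 maps to positive index 6 + (-5) = 1. arr[1] = 88.

88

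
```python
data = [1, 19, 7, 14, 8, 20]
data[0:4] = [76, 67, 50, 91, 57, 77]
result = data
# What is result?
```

data starts as [1, 19, 7, 14, 8, 20] (length 6). The slice data[0:4] covers indices [0, 1, 2, 3] with values [1, 19, 7, 14]. Replacing that slice with [76, 67, 50, 91, 57, 77] (different length) produces [76, 67, 50, 91, 57, 77, 8, 20].

[76, 67, 50, 91, 57, 77, 8, 20]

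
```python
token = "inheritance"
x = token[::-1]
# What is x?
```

token has length 11. The slice token[::-1] selects indices [10, 9, 8, 7, 6, 5, 4, 3, 2, 1, 0] (10->'e', 9->'c', 8->'n', 7->'a', 6->'t', 5->'i', 4->'r', 3->'e', 2->'h', 1->'n', 0->'i'), giving 'ecnatirehni'.

'ecnatirehni'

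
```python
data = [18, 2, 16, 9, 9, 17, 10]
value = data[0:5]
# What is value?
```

data has length 7. The slice data[0:5] selects indices [0, 1, 2, 3, 4] (0->18, 1->2, 2->16, 3->9, 4->9), giving [18, 2, 16, 9, 9].

[18, 2, 16, 9, 9]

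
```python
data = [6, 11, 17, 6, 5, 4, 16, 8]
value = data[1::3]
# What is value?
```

data has length 8. The slice data[1::3] selects indices [1, 4, 7] (1->11, 4->5, 7->8), giving [11, 5, 8].

[11, 5, 8]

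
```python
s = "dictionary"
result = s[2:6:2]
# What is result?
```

s has length 10. The slice s[2:6:2] selects indices [2, 4] (2->'c', 4->'i'), giving 'ci'.

'ci'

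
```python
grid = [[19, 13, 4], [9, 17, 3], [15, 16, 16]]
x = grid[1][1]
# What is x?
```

grid[1] = [9, 17, 3]. Taking column 1 of that row yields 17.

17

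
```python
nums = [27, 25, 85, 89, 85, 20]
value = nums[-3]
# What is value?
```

nums has length 6. Negative index -3 maps to positive index 6 + (-3) = 3. nums[3] = 89.

89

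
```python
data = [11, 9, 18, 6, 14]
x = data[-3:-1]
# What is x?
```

data has length 5. The slice data[-3:-1] selects indices [2, 3] (2->18, 3->6), giving [18, 6].

[18, 6]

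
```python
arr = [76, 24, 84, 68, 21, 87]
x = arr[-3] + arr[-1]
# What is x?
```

arr has length 6. Negative index -3 maps to positive index 6 + (-3) = 3. arr[3] = 68.
arr has length 6. Negative index -1 maps to positive index 6 + (-1) = 5. arr[5] = 87.
Sum: 68 + 87 = 155.

155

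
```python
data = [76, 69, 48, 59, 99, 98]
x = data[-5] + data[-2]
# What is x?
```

data has length 6. Negative index -5 maps to positive index 6 + (-5) = 1. data[1] = 69.
data has length 6. Negative index -2 maps to positive index 6 + (-2) = 4. data[4] = 99.
Sum: 69 + 99 = 168.

168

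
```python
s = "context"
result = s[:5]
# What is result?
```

s has length 7. The slice s[:5] selects indices [0, 1, 2, 3, 4] (0->'c', 1->'o', 2->'n', 3->'t', 4->'e'), giving 'conte'.

'conte'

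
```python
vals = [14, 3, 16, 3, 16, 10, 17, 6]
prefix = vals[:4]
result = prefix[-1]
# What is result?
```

vals has length 8. The slice vals[:4] selects indices [0, 1, 2, 3] (0->14, 1->3, 2->16, 3->3), giving [14, 3, 16, 3]. So prefix = [14, 3, 16, 3]. Then prefix[-1] = 3.

3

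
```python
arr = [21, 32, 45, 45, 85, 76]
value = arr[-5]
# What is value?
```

arr has length 6. Negative index -5 maps to positive index 6 + (-5) = 1. arr[1] = 32.

32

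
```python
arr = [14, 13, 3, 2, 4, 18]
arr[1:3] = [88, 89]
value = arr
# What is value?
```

arr starts as [14, 13, 3, 2, 4, 18] (length 6). The slice arr[1:3] covers indices [1, 2] with values [13, 3]. Replacing that slice with [88, 89] (same length) produces [14, 88, 89, 2, 4, 18].

[14, 88, 89, 2, 4, 18]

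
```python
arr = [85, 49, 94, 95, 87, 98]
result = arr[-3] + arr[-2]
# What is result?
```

arr has length 6. Negative index -3 maps to positive index 6 + (-3) = 3. arr[3] = 95.
arr has length 6. Negative index -2 maps to positive index 6 + (-2) = 4. arr[4] = 87.
Sum: 95 + 87 = 182.

182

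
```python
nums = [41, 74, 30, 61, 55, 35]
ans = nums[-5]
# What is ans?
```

nums has length 6. Negative index -5 maps to positive index 6 + (-5) = 1. nums[1] = 74.

74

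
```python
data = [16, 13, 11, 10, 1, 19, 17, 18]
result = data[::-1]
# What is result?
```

data has length 8. The slice data[::-1] selects indices [7, 6, 5, 4, 3, 2, 1, 0] (7->18, 6->17, 5->19, 4->1, 3->10, 2->11, 1->13, 0->16), giving [18, 17, 19, 1, 10, 11, 13, 16].

[18, 17, 19, 1, 10, 11, 13, 16]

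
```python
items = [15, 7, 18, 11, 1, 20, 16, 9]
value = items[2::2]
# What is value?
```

items has length 8. The slice items[2::2] selects indices [2, 4, 6] (2->18, 4->1, 6->16), giving [18, 1, 16].

[18, 1, 16]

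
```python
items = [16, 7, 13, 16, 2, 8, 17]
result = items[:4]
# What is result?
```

items has length 7. The slice items[:4] selects indices [0, 1, 2, 3] (0->16, 1->7, 2->13, 3->16), giving [16, 7, 13, 16].

[16, 7, 13, 16]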